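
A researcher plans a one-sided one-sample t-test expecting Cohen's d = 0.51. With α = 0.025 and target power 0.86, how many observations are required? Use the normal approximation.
n = 36

Sample size formula (one-sample t-test, normal approximation):
n = ((z_α + z_β) / d)²

z_α = 1.960 (for α = 0.025, one-sided)
z_β = 1.080 (for power = 0.86)
d = 0.51

n = ((1.960 + 1.080) / 0.51)²
n = (5.961)²
n ≈ 35.53
Round up to the next whole number: n = 36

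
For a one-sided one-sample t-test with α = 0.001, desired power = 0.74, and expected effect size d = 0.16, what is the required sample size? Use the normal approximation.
n = 545

Sample size formula (one-sample t-test, normal approximation):
n = ((z_α + z_β) / d)²

z_α = 3.090 (for α = 0.001, one-sided)
z_β = 0.643 (for power = 0.74)
d = 0.16

n = ((3.090 + 0.643) / 0.16)²
n = (23.331)²
n ≈ 544.34
Round up to the next whole number: n = 545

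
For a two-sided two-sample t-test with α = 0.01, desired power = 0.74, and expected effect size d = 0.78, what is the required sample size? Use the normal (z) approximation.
n = 35 per group

Sample size formula (two-sample t-test, normal approximation):
n = 2 · ((z_{α/2} + z_β) / d)²

z_{α/2} = 2.576 (for α = 0.01, two-sided)
z_β = 0.643 (for power = 0.74)
d = 0.78

n = 2 · ((2.576 + 0.643) / 0.78)²
n = 2 · (4.127)²
n ≈ 34.06
Round up to the next whole number: n = 35 per group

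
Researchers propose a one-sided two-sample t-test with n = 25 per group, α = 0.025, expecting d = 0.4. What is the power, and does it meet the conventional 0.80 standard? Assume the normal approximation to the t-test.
Power ≈ 0.29; the study is underpowered (power < 0.80)

Power calculation (two-sample t-test, normal approximation):
z_β = d · √(n/2) - z_α
z_β = 0.4 · √(25/2) - 1.960
z_β = 0.4 · 3.536 - 1.960
z_β = -0.546

Power = Φ(z_β) = Φ(-0.546) ≈ 0.293

Effect size d = 0.4 is small by Cohen's convention (0.2/0.5/0.8).

Threshold: power ≥ 0.80 is conventionally adequate.
Power ≈ 0.29 → the study is underpowered (power < 0.80).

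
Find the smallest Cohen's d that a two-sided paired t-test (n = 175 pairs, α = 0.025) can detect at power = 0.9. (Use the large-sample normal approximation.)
d ≈ 0.27

Minimum detectable effect (paired t-test, normal approximation):
d = (z_{α/2} + z_β) / √n
d = (2.241 + 1.282) / √175
d = 3.523 / 13.229
d ≈ 0.27

By Cohen's convention (0.2 small / 0.5 medium / 0.8 large): small effect.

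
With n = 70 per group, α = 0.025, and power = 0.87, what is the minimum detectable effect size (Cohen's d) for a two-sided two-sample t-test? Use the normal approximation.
d ≈ 0.57

Minimum detectable effect (two-sample t-test, normal approximation):
d = (z_{α/2} + z_β) / √(n/2)
d = (2.241 + 1.126) / √(70/2)
d = 3.368 / 5.916
d ≈ 0.57

By Cohen's convention (0.2 small / 0.5 medium / 0.8 large): medium effect.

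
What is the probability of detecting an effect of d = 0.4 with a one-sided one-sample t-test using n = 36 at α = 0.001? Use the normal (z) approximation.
Power ≈ 0.25

Power calculation (one-sample t-test, normal approximation):
z_β = d · √n - z_α
z_β = 0.4 · √36 - 3.090
z_β = 0.4 · 6.000 - 3.090
z_β = -0.690

Power = Φ(z_β) = Φ(-0.690) ≈ 0.245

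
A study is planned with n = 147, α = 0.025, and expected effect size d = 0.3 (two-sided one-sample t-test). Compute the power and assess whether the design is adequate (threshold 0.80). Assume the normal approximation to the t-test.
Power ≈ 0.92; the study is adequately powered (power ≥ 0.80)

Power calculation (one-sample t-test, normal approximation):
z_β = d · √n - z_{α/2}
z_β = 0.3 · √147 - 2.241
z_β = 0.3 · 12.124 - 2.241
z_β = 1.396

Power = Φ(z_β) = Φ(1.396) ≈ 0.919

Effect size d = 0.3 is small by Cohen's convention (0.2/0.5/0.8).

Threshold: power ≥ 0.80 is conventionally adequate.
Power ≈ 0.92 → the study is adequately powered (power ≥ 0.80).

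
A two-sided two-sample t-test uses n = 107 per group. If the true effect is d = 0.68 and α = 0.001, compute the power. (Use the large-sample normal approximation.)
Power ≈ 0.95

Power calculation (two-sample t-test, normal approximation):
z_β = d · √(n/2) - z_{α/2}
z_β = 0.68 · √(107/2) - 3.291
z_β = 0.68 · 7.314 - 3.291
z_β = 1.683

Power = Φ(z_β) = Φ(1.683) ≈ 0.954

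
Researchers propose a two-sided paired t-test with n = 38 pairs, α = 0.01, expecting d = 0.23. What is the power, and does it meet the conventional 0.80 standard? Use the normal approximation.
Power ≈ 0.12; the study is underpowered (power < 0.80)

Power calculation (paired t-test, normal approximation):
z_β = d · √n - z_{α/2}
z_β = 0.23 · √38 - 2.576
z_β = 0.23 · 6.164 - 2.576
z_β = -1.158

Power = Φ(z_β) = Φ(-1.158) ≈ 0.123

Effect size d = 0.23 is small by Cohen's convention (0.2/0.5/0.8).

Threshold: power ≥ 0.80 is conventionally adequate.
Power ≈ 0.12 → the study is underpowered (power < 0.80).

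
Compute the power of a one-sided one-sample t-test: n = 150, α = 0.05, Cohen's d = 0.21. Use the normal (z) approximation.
Power ≈ 0.82

Power calculation (one-sample t-test, normal approximation):
z_β = d · √n - z_α
z_β = 0.21 · √150 - 1.645
z_β = 0.21 · 12.247 - 1.645
z_β = 0.927

Power = Φ(z_β) = Φ(0.927) ≈ 0.823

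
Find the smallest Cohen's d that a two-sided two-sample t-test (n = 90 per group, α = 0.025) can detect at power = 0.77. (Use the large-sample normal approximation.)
d ≈ 0.44

Minimum detectable effect (two-sample t-test, normal approximation):
d = (z_{α/2} + z_β) / √(n/2)
d = (2.241 + 0.739) / √(90/2)
d = 2.980 / 6.708
d ≈ 0.44

By Cohen's convention (0.2 small / 0.5 medium / 0.8 large): small effect.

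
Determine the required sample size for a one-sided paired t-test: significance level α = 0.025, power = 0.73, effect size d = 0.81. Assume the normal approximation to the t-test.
n = 11 pairs

Sample size formula (paired t-test, normal approximation):
n = ((z_α + z_β) / d)²

z_α = 1.960 (for α = 0.025, one-sided)
z_β = 0.613 (for power = 0.73)
d = 0.81

n = ((1.960 + 0.613) / 0.81)²
n = (3.177)²
n ≈ 10.09
Round up to the next whole number: n = 11 pairs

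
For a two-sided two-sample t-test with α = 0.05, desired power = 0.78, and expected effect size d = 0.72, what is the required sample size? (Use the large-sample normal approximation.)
n = 29 per group

Sample size formula (two-sample t-test, normal approximation):
n = 2 · ((z_{α/2} + z_β) / d)²

z_{α/2} = 1.960 (for α = 0.05, two-sided)
z_β = 0.772 (for power = 0.78)
d = 0.72

n = 2 · ((1.960 + 0.772) / 0.72)²
n = 2 · (3.794)²
n ≈ 28.79
Round up to the next whole number: n = 29 per group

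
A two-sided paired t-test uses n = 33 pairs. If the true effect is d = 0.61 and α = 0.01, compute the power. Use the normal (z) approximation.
Power ≈ 0.82

Power calculation (paired t-test, normal approximation):
z_β = d · √n - z_{α/2}
z_β = 0.61 · √33 - 2.576
z_β = 0.61 · 5.745 - 2.576
z_β = 0.928

Power = Φ(z_β) = Φ(0.928) ≈ 0.823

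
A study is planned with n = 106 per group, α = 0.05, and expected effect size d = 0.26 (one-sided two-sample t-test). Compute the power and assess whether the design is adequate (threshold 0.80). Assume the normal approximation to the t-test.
Power ≈ 0.60; the study is underpowered (power < 0.80)

Power calculation (two-sample t-test, normal approximation):
z_β = d · √(n/2) - z_α
z_β = 0.26 · √(106/2) - 1.645
z_β = 0.26 · 7.280 - 1.645
z_β = 0.248

Power = Φ(z_β) = Φ(0.248) ≈ 0.598

Effect size d = 0.26 is small by Cohen's convention (0.2/0.5/0.8).

Threshold: power ≥ 0.80 is conventionally adequate.
Power ≈ 0.60 → the study is underpowered (power < 0.80).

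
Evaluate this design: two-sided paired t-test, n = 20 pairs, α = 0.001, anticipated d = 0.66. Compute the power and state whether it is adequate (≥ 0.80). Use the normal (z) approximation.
Power ≈ 0.37; the study is underpowered (power < 0.80)

Power calculation (paired t-test, normal approximation):
z_β = d · √n - z_{α/2}
z_β = 0.66 · √20 - 3.291
z_β = 0.66 · 4.472 - 3.291
z_β = -0.339

Power = Φ(z_β) = Φ(-0.339) ≈ 0.367

Effect size d = 0.66 is medium by Cohen's convention (0.2/0.5/0.8).

Threshold: power ≥ 0.80 is conventionally adequate.
Power ≈ 0.37 → the study is underpowered (power < 0.80).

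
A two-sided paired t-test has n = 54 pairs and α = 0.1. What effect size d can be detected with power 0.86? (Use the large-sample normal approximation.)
d ≈ 0.37

Minimum detectable effect (paired t-test, normal approximation):
d = (z_{α/2} + z_β) / √n
d = (1.645 + 1.080) / √54
d = 2.725 / 7.348
d ≈ 0.37

By Cohen's convention (0.2 small / 0.5 medium / 0.8 large): small effect.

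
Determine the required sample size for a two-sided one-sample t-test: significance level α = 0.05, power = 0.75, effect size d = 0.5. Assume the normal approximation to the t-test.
n = 28

Sample size formula (one-sample t-test, normal approximation):
n = ((z_{α/2} + z_β) / d)²

z_{α/2} = 1.960 (for α = 0.05, two-sided)
z_β = 0.674 (for power = 0.75)
d = 0.5

n = ((1.960 + 0.674) / 0.5)²
n = (5.268)²
n ≈ 27.75
Round up to the next whole number: n = 28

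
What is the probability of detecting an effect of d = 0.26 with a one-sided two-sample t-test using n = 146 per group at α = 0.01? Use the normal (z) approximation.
Power ≈ 0.46

Power calculation (two-sample t-test, normal approximation):
z_β = d · √(n/2) - z_α
z_β = 0.26 · √(146/2) - 2.326
z_β = 0.26 · 8.544 - 2.326
z_β = -0.105

Power = Φ(z_β) = Φ(-0.105) ≈ 0.458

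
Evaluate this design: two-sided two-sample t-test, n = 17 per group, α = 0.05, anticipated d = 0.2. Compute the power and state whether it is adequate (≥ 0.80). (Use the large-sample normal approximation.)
Power ≈ 0.08; the study is underpowered (power < 0.80)

Power calculation (two-sample t-test, normal approximation):
z_β = d · √(n/2) - z_{α/2}
z_β = 0.2 · √(17/2) - 1.960
z_β = 0.2 · 2.915 - 1.960
z_β = -1.377

Power = Φ(z_β) = Φ(-1.377) ≈ 0.084

Effect size d = 0.2 is small by Cohen's convention (0.2/0.5/0.8).

Threshold: power ≥ 0.80 is conventionally adequate.
Power ≈ 0.08 → the study is underpowered (power < 0.80).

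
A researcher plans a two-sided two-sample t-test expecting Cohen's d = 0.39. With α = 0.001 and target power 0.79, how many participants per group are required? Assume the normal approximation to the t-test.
n = 221 per group

Sample size formula (two-sample t-test, normal approximation):
n = 2 · ((z_{α/2} + z_β) / d)²

z_{α/2} = 3.291 (for α = 0.001, two-sided)
z_β = 0.806 (for power = 0.79)
d = 0.39

n = 2 · ((3.291 + 0.806) / 0.39)²
n = 2 · (10.505)²
n ≈ 220.71
Round up to the next whole number: n = 221 per group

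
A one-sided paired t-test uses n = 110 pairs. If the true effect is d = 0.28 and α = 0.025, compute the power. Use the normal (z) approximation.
Power ≈ 0.84

Power calculation (paired t-test, normal approximation):
z_β = d · √n - z_α
z_β = 0.28 · √110 - 1.960
z_β = 0.28 · 10.488 - 1.960
z_β = 0.977

Power = Φ(z_β) = Φ(0.977) ≈ 0.836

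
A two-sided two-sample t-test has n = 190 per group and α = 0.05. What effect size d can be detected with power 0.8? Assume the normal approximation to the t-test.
d ≈ 0.29

Minimum detectable effect (two-sample t-test, normal approximation):
d = (z_{α/2} + z_β) / √(n/2)
d = (1.960 + 0.842) / √(190/2)
d = 2.802 / 9.747
d ≈ 0.29

By Cohen's convention (0.2 small / 0.5 medium / 0.8 large): small effect.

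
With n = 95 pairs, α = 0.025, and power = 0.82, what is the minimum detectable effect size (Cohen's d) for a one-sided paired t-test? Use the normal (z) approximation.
d ≈ 0.30

Minimum detectable effect (paired t-test, normal approximation):
d = (z_α + z_β) / √n
d = (1.960 + 0.915) / √95
d = 2.875 / 9.747
d ≈ 0.30

By Cohen's convention (0.2 small / 0.5 medium / 0.8 large): small effect.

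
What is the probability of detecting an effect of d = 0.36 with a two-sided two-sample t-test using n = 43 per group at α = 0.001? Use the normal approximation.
Power ≈ 0.05

Power calculation (two-sample t-test, normal approximation):
z_β = d · √(n/2) - z_{α/2}
z_β = 0.36 · √(43/2) - 3.291
z_β = 0.36 · 4.637 - 3.291
z_β = -1.621

Power = Φ(z_β) = Φ(-1.621) ≈ 0.052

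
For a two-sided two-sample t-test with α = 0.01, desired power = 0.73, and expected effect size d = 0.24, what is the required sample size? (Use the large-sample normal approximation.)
n = 354 per group

Sample size formula (two-sample t-test, normal approximation):
n = 2 · ((z_{α/2} + z_β) / d)²

z_{α/2} = 2.576 (for α = 0.01, two-sided)
z_β = 0.613 (for power = 0.73)
d = 0.24

n = 2 · ((2.576 + 0.613) / 0.24)²
n = 2 · (13.288)²
n ≈ 353.14
Round up to the next whole number: n = 354 per group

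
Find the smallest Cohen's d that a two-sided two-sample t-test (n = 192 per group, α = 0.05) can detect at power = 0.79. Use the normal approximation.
d ≈ 0.28

Minimum detectable effect (two-sample t-test, normal approximation):
d = (z_{α/2} + z_β) / √(n/2)
d = (1.960 + 0.806) / √(192/2)
d = 2.766 / 9.798
d ≈ 0.28

By Cohen's convention (0.2 small / 0.5 medium / 0.8 large): small effect.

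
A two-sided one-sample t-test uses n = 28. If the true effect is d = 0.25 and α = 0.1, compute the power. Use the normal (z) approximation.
Power ≈ 0.37

Power calculation (one-sample t-test, normal approximation):
z_β = d · √n - z_{α/2}
z_β = 0.25 · √28 - 1.645
z_β = 0.25 · 5.292 - 1.645
z_β = -0.322

Power = Φ(z_β) = Φ(-0.322) ≈ 0.374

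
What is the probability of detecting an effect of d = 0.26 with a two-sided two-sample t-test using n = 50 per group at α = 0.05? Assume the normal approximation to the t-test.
Power ≈ 0.25

Power calculation (two-sample t-test, normal approximation):
z_β = d · √(n/2) - z_{α/2}
z_β = 0.26 · √(50/2) - 1.960
z_β = 0.26 · 5.000 - 1.960
z_β = -0.660

Power = Φ(z_β) = Φ(-0.660) ≈ 0.255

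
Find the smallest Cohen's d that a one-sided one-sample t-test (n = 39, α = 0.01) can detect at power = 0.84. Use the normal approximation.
d ≈ 0.53

Minimum detectable effect (one-sample t-test, normal approximation):
d = (z_α + z_β) / √n
d = (2.326 + 0.994) / √39
d = 3.321 / 6.245
d ≈ 0.53

By Cohen's convention (0.2 small / 0.5 medium / 0.8 large): medium effect.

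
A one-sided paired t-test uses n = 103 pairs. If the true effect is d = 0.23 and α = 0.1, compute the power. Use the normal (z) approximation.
Power ≈ 0.85

Power calculation (paired t-test, normal approximation):
z_β = d · √n - z_α
z_β = 0.23 · √103 - 1.282
z_β = 0.23 · 10.149 - 1.282
z_β = 1.053

Power = Φ(z_β) = Φ(1.053) ≈ 0.854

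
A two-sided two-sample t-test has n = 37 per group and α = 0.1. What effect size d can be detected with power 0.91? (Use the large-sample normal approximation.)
d ≈ 0.69

Minimum detectable effect (two-sample t-test, normal approximation):
d = (z_{α/2} + z_β) / √(n/2)
d = (1.645 + 1.341) / √(37/2)
d = 2.986 / 4.301
d ≈ 0.69

By Cohen's convention (0.2 small / 0.5 medium / 0.8 large): medium effect.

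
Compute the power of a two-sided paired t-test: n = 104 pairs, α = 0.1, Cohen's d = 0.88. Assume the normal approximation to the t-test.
Power ≈ 1.00

Power calculation (paired t-test, normal approximation):
z_β = d · √n - z_{α/2}
z_β = 0.88 · √104 - 1.645
z_β = 0.88 · 10.198 - 1.645
z_β = 7.329

Power = Φ(z_β) = Φ(7.329) ≈ 1.000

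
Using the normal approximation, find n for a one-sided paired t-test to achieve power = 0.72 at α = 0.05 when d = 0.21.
n = 113 pairs

Sample size formula (paired t-test, normal approximation):
n = ((z_α + z_β) / d)²

z_α = 1.645 (for α = 0.05, one-sided)
z_β = 0.583 (for power = 0.72)
d = 0.21

n = ((1.645 + 0.583) / 0.21)²
n = (10.610)²
n ≈ 112.57
Round up to the next whole number: n = 113 pairs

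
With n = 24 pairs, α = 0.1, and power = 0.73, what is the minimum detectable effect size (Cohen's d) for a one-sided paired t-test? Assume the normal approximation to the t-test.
d ≈ 0.39

Minimum detectable effect (paired t-test, normal approximation):
d = (z_α + z_β) / √n
d = (1.282 + 0.613) / √24
d = 1.894 / 4.899
d ≈ 0.39

By Cohen's convention (0.2 small / 0.5 medium / 0.8 large): small effect.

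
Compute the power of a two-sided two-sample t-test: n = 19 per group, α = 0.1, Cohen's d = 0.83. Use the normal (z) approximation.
Power ≈ 0.82

Power calculation (two-sample t-test, normal approximation):
z_β = d · √(n/2) - z_{α/2}
z_β = 0.83 · √(19/2) - 1.645
z_β = 0.83 · 3.082 - 1.645
z_β = 0.913

Power = Φ(z_β) = Φ(0.913) ≈ 0.819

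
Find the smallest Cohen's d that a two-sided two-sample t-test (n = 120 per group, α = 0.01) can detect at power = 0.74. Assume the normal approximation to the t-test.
d ≈ 0.42

Minimum detectable effect (two-sample t-test, normal approximation):
d = (z_{α/2} + z_β) / √(n/2)
d = (2.576 + 0.643) / √(120/2)
d = 3.219 / 7.746
d ≈ 0.42

By Cohen's convention (0.2 small / 0.5 medium / 0.8 large): small effect.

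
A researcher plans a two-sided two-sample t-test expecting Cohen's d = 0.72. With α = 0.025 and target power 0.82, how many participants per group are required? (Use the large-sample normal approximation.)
n = 39 per group

Sample size formula (two-sample t-test, normal approximation):
n = 2 · ((z_{α/2} + z_β) / d)²

z_{α/2} = 2.241 (for α = 0.025, two-sided)
z_β = 0.915 (for power = 0.82)
d = 0.72

n = 2 · ((2.241 + 0.915) / 0.72)²
n = 2 · (4.383)²
n ≈ 38.42
Round up to the next whole number: n = 39 per group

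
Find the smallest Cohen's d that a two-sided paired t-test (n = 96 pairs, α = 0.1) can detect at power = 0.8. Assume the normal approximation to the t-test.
d ≈ 0.25

Minimum detectable effect (paired t-test, normal approximation):
d = (z_{α/2} + z_β) / √n
d = (1.645 + 0.842) / √96
d = 2.486 / 9.798
d ≈ 0.25

By Cohen's convention (0.2 small / 0.5 medium / 0.8 large): small effect.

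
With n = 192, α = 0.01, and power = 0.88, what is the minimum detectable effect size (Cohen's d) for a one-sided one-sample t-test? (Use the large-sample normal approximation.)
d ≈ 0.25

Minimum detectable effect (one-sample t-test, normal approximation):
d = (z_α + z_β) / √n
d = (2.326 + 1.175) / √192
d = 3.501 / 13.856
d ≈ 0.25

By Cohen's convention (0.2 small / 0.5 medium / 0.8 large): small effect.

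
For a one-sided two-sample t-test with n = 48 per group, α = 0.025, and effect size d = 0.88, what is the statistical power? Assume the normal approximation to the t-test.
Power ≈ 0.99

Power calculation (two-sample t-test, normal approximation):
z_β = d · √(n/2) - z_α
z_β = 0.88 · √(48/2) - 1.960
z_β = 0.88 · 4.899 - 1.960
z_β = 2.351

Power = Φ(z_β) = Φ(2.351) ≈ 0.991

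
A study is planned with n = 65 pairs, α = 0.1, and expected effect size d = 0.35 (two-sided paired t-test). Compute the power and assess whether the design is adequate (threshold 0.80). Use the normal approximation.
Power ≈ 0.88; the study is adequately powered (power ≥ 0.80)

Power calculation (paired t-test, normal approximation):
z_β = d · √n - z_{α/2}
z_β = 0.35 · √65 - 1.645
z_β = 0.35 · 8.062 - 1.645
z_β = 1.177

Power = Φ(z_β) = Φ(1.177) ≈ 0.880

Effect size d = 0.35 is small by Cohen's convention (0.2/0.5/0.8).

Threshold: power ≥ 0.80 is conventionally adequate.
Power ≈ 0.88 → the study is adequately powered (power ≥ 0.80).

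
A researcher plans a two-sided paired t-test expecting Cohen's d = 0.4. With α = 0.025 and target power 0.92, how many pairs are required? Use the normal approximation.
n = 84 pairs

Sample size formula (paired t-test, normal approximation):
n = ((z_{α/2} + z_β) / d)²

z_{α/2} = 2.241 (for α = 0.025, two-sided)
z_β = 1.405 (for power = 0.92)
d = 0.4

n = ((2.241 + 1.405) / 0.4)²
n = (9.115)²
n ≈ 83.08
Round up to the next whole number: n = 84 pairs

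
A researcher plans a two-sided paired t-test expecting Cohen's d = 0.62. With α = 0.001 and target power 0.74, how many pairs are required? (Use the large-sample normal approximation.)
n = 41 pairs

Sample size formula (paired t-test, normal approximation):
n = ((z_{α/2} + z_β) / d)²

z_{α/2} = 3.291 (for α = 0.001, two-sided)
z_β = 0.643 (for power = 0.74)
d = 0.62

n = ((3.291 + 0.643) / 0.62)²
n = (6.345)²
n ≈ 40.26
Round up to the next whole number: n = 41 pairs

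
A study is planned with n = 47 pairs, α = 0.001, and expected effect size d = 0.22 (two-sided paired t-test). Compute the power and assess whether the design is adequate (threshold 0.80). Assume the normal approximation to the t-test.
Power ≈ 0.04; the study is underpowered (power < 0.80)

Power calculation (paired t-test, normal approximation):
z_β = d · √n - z_{α/2}
z_β = 0.22 · √47 - 3.291
z_β = 0.22 · 6.856 - 3.291
z_β = -1.782

Power = Φ(z_β) = Φ(-1.782) ≈ 0.037

Effect size d = 0.22 is small by Cohen's convention (0.2/0.5/0.8).

Threshold: power ≥ 0.80 is conventionally adequate.
Power ≈ 0.04 → the study is underpowered (power < 0.80).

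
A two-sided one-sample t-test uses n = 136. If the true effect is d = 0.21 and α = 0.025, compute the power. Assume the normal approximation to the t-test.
Power ≈ 0.58

Power calculation (one-sample t-test, normal approximation):
z_β = d · √n - z_{α/2}
z_β = 0.21 · √136 - 2.241
z_β = 0.21 · 11.662 - 2.241
z_β = 0.208

Power = Φ(z_β) = Φ(0.208) ≈ 0.582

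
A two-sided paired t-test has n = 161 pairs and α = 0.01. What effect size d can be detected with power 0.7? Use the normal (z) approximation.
d ≈ 0.24

Minimum detectable effect (paired t-test, normal approximation):
d = (z_{α/2} + z_β) / √n
d = (2.576 + 0.524) / √161
d = 3.100 / 12.689
d ≈ 0.24

By Cohen's convention (0.2 small / 0.5 medium / 0.8 large): small effect.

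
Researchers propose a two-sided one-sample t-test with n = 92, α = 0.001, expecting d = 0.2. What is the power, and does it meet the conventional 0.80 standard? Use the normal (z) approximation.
Power ≈ 0.09; the study is underpowered (power < 0.80)

Power calculation (one-sample t-test, normal approximation):
z_β = d · √n - z_{α/2}
z_β = 0.2 · √92 - 3.291
z_β = 0.2 · 9.592 - 3.291
z_β = -1.372

Power = Φ(z_β) = Φ(-1.372) ≈ 0.085

Effect size d = 0.2 is small by Cohen's convention (0.2/0.5/0.8).

Threshold: power ≥ 0.80 is conventionally adequate.
Power ≈ 0.09 → the study is underpowered (power < 0.80).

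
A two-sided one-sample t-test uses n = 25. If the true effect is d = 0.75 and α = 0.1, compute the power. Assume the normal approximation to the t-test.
Power ≈ 0.98

Power calculation (one-sample t-test, normal approximation):
z_β = d · √n - z_{α/2}
z_β = 0.75 · √25 - 1.645
z_β = 0.75 · 5.000 - 1.645
z_β = 2.105

Power = Φ(z_β) = Φ(2.105) ≈ 0.982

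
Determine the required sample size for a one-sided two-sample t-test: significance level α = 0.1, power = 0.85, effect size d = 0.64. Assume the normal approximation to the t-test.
n = 27 per group

Sample size formula (two-sample t-test, normal approximation):
n = 2 · ((z_α + z_β) / d)²

z_α = 1.282 (for α = 0.1, one-sided)
z_β = 1.036 (for power = 0.85)
d = 0.64

n = 2 · ((1.282 + 1.036) / 0.64)²
n = 2 · (3.622)²
n ≈ 26.24
Round up to the next whole number: n = 27 per group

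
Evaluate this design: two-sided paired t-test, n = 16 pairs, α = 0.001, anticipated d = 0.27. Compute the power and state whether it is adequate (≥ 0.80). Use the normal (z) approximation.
Power ≈ 0.01; the study is underpowered (power < 0.80)

Power calculation (paired t-test, normal approximation):
z_β = d · √n - z_{α/2}
z_β = 0.27 · √16 - 3.291
z_β = 0.27 · 4.000 - 3.291
z_β = -2.211

Power = Φ(z_β) = Φ(-2.211) ≈ 0.014

Effect size d = 0.27 is small by Cohen's convention (0.2/0.5/0.8).

Threshold: power ≥ 0.80 is conventionally adequate.
Power ≈ 0.01 → the study is underpowered (power < 0.80).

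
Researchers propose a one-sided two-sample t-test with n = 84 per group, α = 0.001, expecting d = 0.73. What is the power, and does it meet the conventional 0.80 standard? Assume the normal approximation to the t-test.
Power ≈ 0.95; the study is adequately powered (power ≥ 0.80)

Power calculation (two-sample t-test, normal approximation):
z_β = d · √(n/2) - z_α
z_β = 0.73 · √(84/2) - 3.090
z_β = 0.73 · 6.481 - 3.090
z_β = 1.641

Power = Φ(z_β) = Φ(1.641) ≈ 0.950

Effect size d = 0.73 is medium by Cohen's convention (0.2/0.5/0.8).

Threshold: power ≥ 0.80 is conventionally adequate.
Power ≈ 0.95 → the study is adequately powered (power ≥ 0.80).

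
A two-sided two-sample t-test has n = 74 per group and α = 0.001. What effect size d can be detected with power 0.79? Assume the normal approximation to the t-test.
d ≈ 0.67

Minimum detectable effect (two-sample t-test, normal approximation):
d = (z_{α/2} + z_β) / √(n/2)
d = (3.291 + 0.806) / √(74/2)
d = 4.097 / 6.083
d ≈ 0.67

By Cohen's convention (0.2 small / 0.5 medium / 0.8 large): medium effect.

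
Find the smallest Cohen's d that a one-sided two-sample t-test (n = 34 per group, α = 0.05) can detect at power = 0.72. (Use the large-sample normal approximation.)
d ≈ 0.54

Minimum detectable effect (two-sample t-test, normal approximation):
d = (z_α + z_β) / √(n/2)
d = (1.645 + 0.583) / √(34/2)
d = 2.228 / 4.123
d ≈ 0.54

By Cohen's convention (0.2 small / 0.5 medium / 0.8 large): medium effect.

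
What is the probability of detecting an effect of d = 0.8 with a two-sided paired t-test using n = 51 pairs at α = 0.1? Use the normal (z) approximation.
Power ≈ 1.00

Power calculation (paired t-test, normal approximation):
z_β = d · √n - z_{α/2}
z_β = 0.8 · √51 - 1.645
z_β = 0.8 · 7.141 - 1.645
z_β = 4.068

Power = Φ(z_β) = Φ(4.068) ≈ 1.000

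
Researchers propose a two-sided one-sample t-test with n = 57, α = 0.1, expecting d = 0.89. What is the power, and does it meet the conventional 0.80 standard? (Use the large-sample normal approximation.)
Power ≈ 1.00; the study is adequately powered (power ≥ 0.80)

Power calculation (one-sample t-test, normal approximation):
z_β = d · √n - z_{α/2}
z_β = 0.89 · √57 - 1.645
z_β = 0.89 · 7.550 - 1.645
z_β = 5.074

Power = Φ(z_β) = Φ(5.074) ≈ 1.000

Effect size d = 0.89 is large by Cohen's convention (0.2/0.5/0.8).

Threshold: power ≥ 0.80 is conventionally adequate.
Power ≈ 1.00 → the study is adequately powered (power ≥ 0.80).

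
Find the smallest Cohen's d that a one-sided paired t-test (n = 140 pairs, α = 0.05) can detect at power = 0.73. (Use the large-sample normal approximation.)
d ≈ 0.19

Minimum detectable effect (paired t-test, normal approximation):
d = (z_α + z_β) / √n
d = (1.645 + 0.613) / √140
d = 2.258 / 11.832
d ≈ 0.19

By Cohen's convention (0.2 small / 0.5 medium / 0.8 large): very small effect.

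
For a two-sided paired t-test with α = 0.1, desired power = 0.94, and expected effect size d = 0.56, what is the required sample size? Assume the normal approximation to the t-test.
n = 33 pairs

Sample size formula (paired t-test, normal approximation):
n = ((z_{α/2} + z_β) / d)²

z_{α/2} = 1.645 (for α = 0.1, two-sided)
z_β = 1.555 (for power = 0.94)
d = 0.56

n = ((1.645 + 1.555) / 0.56)²
n = (5.714)²
n ≈ 32.65
Round up to the next whole number: n = 33 pairs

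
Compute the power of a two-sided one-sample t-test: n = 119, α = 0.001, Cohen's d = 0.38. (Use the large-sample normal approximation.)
Power ≈ 0.80

Power calculation (one-sample t-test, normal approximation):
z_β = d · √n - z_{α/2}
z_β = 0.38 · √119 - 3.291
z_β = 0.38 · 10.909 - 3.291
z_β = 0.855

Power = Φ(z_β) = Φ(0.855) ≈ 0.804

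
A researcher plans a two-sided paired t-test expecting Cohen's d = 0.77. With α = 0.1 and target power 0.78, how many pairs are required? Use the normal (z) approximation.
n = 10 pairs

Sample size formula (paired t-test, normal approximation):
n = ((z_{α/2} + z_β) / d)²

z_{α/2} = 1.645 (for α = 0.1, two-sided)
z_β = 0.772 (for power = 0.78)
d = 0.77

n = ((1.645 + 0.772) / 0.77)²
n = (3.139)²
n ≈ 9.85
Round up to the next whole number: n = 10 pairs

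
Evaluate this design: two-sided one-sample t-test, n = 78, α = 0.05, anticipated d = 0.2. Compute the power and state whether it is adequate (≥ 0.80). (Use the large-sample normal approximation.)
Power ≈ 0.42; the study is underpowered (power < 0.80)

Power calculation (one-sample t-test, normal approximation):
z_β = d · √n - z_{α/2}
z_β = 0.2 · √78 - 1.960
z_β = 0.2 · 8.832 - 1.960
z_β = -0.194

Power = Φ(z_β) = Φ(-0.194) ≈ 0.423

Effect size d = 0.2 is small by Cohen's convention (0.2/0.5/0.8).

Threshold: power ≥ 0.80 is conventionally adequate.
Power ≈ 0.42 → the study is underpowered (power < 0.80).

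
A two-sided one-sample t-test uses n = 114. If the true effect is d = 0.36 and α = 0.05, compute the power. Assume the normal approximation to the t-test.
Power ≈ 0.97

Power calculation (one-sample t-test, normal approximation):
z_β = d · √n - z_{α/2}
z_β = 0.36 · √114 - 1.960
z_β = 0.36 · 10.677 - 1.960
z_β = 1.884

Power = Φ(z_β) = Φ(1.884) ≈ 0.970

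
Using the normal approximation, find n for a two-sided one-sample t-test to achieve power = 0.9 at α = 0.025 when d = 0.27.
n = 171

Sample size formula (one-sample t-test, normal approximation):
n = ((z_{α/2} + z_β) / d)²

z_{α/2} = 2.241 (for α = 0.025, two-sided)
z_β = 1.282 (for power = 0.9)
d = 0.27

n = ((2.241 + 1.282) / 0.27)²
n = (13.048)²
n ≈ 170.25
Round up to the next whole number: n = 171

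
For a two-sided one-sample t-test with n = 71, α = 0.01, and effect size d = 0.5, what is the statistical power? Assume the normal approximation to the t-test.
Power ≈ 0.95

Power calculation (one-sample t-test, normal approximation):
z_β = d · √n - z_{α/2}
z_β = 0.5 · √71 - 2.576
z_β = 0.5 · 8.426 - 2.576
z_β = 1.637

Power = Φ(z_β) = Φ(1.637) ≈ 0.949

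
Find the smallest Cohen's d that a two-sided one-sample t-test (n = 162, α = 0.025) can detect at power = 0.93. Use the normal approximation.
d ≈ 0.29

Minimum detectable effect (one-sample t-test, normal approximation):
d = (z_{α/2} + z_β) / √n
d = (2.241 + 1.476) / √162
d = 3.717 / 12.728
d ≈ 0.29

By Cohen's convention (0.2 small / 0.5 medium / 0.8 large): small effect.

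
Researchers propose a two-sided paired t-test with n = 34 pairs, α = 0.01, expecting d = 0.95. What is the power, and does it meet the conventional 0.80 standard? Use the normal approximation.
Power ≈ 1.00; the study is adequately powered (power ≥ 0.80)

Power calculation (paired t-test, normal approximation):
z_β = d · √n - z_{α/2}
z_β = 0.95 · √34 - 2.576
z_β = 0.95 · 5.831 - 2.576
z_β = 2.964

Power = Φ(z_β) = Φ(2.964) ≈ 0.998

Effect size d = 0.95 is large by Cohen's convention (0.2/0.5/0.8).

Threshold: power ≥ 0.80 is conventionally adequate.
Power ≈ 1.00 → the study is adequately powered (power ≥ 0.80).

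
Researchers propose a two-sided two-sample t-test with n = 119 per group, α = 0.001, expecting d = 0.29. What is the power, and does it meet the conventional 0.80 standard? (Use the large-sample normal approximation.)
Power ≈ 0.15; the study is underpowered (power < 0.80)

Power calculation (two-sample t-test, normal approximation):
z_β = d · √(n/2) - z_{α/2}
z_β = 0.29 · √(119/2) - 3.291
z_β = 0.29 · 7.714 - 3.291
z_β = -1.054

Power = Φ(z_β) = Φ(-1.054) ≈ 0.146

Effect size d = 0.29 is small by Cohen's convention (0.2/0.5/0.8).

Threshold: power ≥ 0.80 is conventionally adequate.
Power ≈ 0.15 → the study is underpowered (power < 0.80).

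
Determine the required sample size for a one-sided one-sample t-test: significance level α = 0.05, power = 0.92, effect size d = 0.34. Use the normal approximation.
n = 81

Sample size formula (one-sample t-test, normal approximation):
n = ((z_α + z_β) / d)²

z_α = 1.645 (for α = 0.05, one-sided)
z_β = 1.405 (for power = 0.92)
d = 0.34

n = ((1.645 + 1.405) / 0.34)²
n = (8.971)²
n ≈ 80.48
Round up to the next whole number: n = 81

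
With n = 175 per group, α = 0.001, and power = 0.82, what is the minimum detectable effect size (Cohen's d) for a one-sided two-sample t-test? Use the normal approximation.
d ≈ 0.43

Minimum detectable effect (two-sample t-test, normal approximation):
d = (z_α + z_β) / √(n/2)
d = (3.090 + 0.915) / √(175/2)
d = 4.006 / 9.354
d ≈ 0.43

By Cohen's convention (0.2 small / 0.5 medium / 0.8 large): small effect.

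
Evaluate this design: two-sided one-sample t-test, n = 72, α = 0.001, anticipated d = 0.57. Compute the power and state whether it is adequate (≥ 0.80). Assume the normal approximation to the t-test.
Power ≈ 0.94; the study is adequately powered (power ≥ 0.80)

Power calculation (one-sample t-test, normal approximation):
z_β = d · √n - z_{α/2}
z_β = 0.57 · √72 - 3.291
z_β = 0.57 · 8.485 - 3.291
z_β = 1.546

Power = Φ(z_β) = Φ(1.546) ≈ 0.939

Effect size d = 0.57 is medium by Cohen's convention (0.2/0.5/0.8).

Threshold: power ≥ 0.80 is conventionally adequate.
Power ≈ 0.94 → the study is adequately powered (power ≥ 0.80).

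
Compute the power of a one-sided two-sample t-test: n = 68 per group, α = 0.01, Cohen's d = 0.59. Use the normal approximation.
Power ≈ 0.87

Power calculation (two-sample t-test, normal approximation):
z_β = d · √(n/2) - z_α
z_β = 0.59 · √(68/2) - 2.326
z_β = 0.59 · 5.831 - 2.326
z_β = 1.114

Power = Φ(z_β) = Φ(1.114) ≈ 0.867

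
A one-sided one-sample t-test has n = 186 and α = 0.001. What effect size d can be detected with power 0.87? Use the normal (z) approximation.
d ≈ 0.31

Minimum detectable effect (one-sample t-test, normal approximation):
d = (z_α + z_β) / √n
d = (3.090 + 1.126) / √186
d = 4.217 / 13.638
d ≈ 0.31

By Cohen's convention (0.2 small / 0.5 medium / 0.8 large): small effect.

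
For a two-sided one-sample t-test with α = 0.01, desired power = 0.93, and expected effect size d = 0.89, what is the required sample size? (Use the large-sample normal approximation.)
n = 21

Sample size formula (one-sample t-test, normal approximation):
n = ((z_{α/2} + z_β) / d)²

z_{α/2} = 2.576 (for α = 0.01, two-sided)
z_β = 1.476 (for power = 0.93)
d = 0.89

n = ((2.576 + 1.476) / 0.89)²
n = (4.553)²
n ≈ 20.73
Round up to the next whole number: n = 21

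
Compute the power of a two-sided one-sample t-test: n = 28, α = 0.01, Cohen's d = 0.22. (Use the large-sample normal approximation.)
Power ≈ 0.08

Power calculation (one-sample t-test, normal approximation):
z_β = d · √n - z_{α/2}
z_β = 0.22 · √28 - 2.576
z_β = 0.22 · 5.292 - 2.576
z_β = -1.412

Power = Φ(z_β) = Φ(-1.412) ≈ 0.079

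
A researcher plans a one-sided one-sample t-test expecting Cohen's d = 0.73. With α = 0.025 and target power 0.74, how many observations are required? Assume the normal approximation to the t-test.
n = 13

Sample size formula (one-sample t-test, normal approximation):
n = ((z_α + z_β) / d)²

z_α = 1.960 (for α = 0.025, one-sided)
z_β = 0.643 (for power = 0.74)
d = 0.73

n = ((1.960 + 0.643) / 0.73)²
n = (3.566)²
n ≈ 12.72
Round up to the next whole number: n = 13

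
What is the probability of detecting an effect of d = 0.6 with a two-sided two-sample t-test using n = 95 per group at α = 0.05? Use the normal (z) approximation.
Power ≈ 0.99

Power calculation (two-sample t-test, normal approximation):
z_β = d · √(n/2) - z_{α/2}
z_β = 0.6 · √(95/2) - 1.960
z_β = 0.6 · 6.892 - 1.960
z_β = 2.175

Power = Φ(z_β) = Φ(2.175) ≈ 0.985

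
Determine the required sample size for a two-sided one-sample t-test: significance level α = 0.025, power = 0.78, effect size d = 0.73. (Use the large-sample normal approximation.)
n = 18

Sample size formula (one-sample t-test, normal approximation):
n = ((z_{α/2} + z_β) / d)²

z_{α/2} = 2.241 (for α = 0.025, two-sided)
z_β = 0.772 (for power = 0.78)
d = 0.73

n = ((2.241 + 0.772) / 0.73)²
n = (4.127)²
n ≈ 17.03
Round up to the next whole number: n = 18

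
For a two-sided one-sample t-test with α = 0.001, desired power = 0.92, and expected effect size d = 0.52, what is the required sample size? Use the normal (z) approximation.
n = 82

Sample size formula (one-sample t-test, normal approximation):
n = ((z_{α/2} + z_β) / d)²

z_{α/2} = 3.291 (for α = 0.001, two-sided)
z_β = 1.405 (for power = 0.92)
d = 0.52

n = ((3.291 + 1.405) / 0.52)²
n = (9.031)²
n ≈ 81.56
Round up to the next whole number: n = 82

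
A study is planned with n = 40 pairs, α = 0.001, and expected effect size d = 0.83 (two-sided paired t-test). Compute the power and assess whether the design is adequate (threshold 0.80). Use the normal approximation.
Power ≈ 0.97; the study is adequately powered (power ≥ 0.80)

Power calculation (paired t-test, normal approximation):
z_β = d · √n - z_{α/2}
z_β = 0.83 · √40 - 3.291
z_β = 0.83 · 6.325 - 3.291
z_β = 1.959

Power = Φ(z_β) = Φ(1.959) ≈ 0.975

Effect size d = 0.83 is large by Cohen's convention (0.2/0.5/0.8).

Threshold: power ≥ 0.80 is conventionally adequate.
Power ≈ 0.97 → the study is adequately powered (power ≥ 0.80).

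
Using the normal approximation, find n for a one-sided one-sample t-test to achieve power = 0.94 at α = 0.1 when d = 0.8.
n = 13

Sample size formula (one-sample t-test, normal approximation):
n = ((z_α + z_β) / d)²

z_α = 1.282 (for α = 0.1, one-sided)
z_β = 1.555 (for power = 0.94)
d = 0.8

n = ((1.282 + 1.555) / 0.8)²
n = (3.546)²
n ≈ 12.57
Round up to the next whole number: n = 13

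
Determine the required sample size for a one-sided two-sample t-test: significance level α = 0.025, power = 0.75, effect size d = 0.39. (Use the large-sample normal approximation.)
n = 92 per group

Sample size formula (two-sample t-test, normal approximation):
n = 2 · ((z_α + z_β) / d)²

z_α = 1.960 (for α = 0.025, one-sided)
z_β = 0.674 (for power = 0.75)
d = 0.39

n = 2 · ((1.960 + 0.674) / 0.39)²
n = 2 · (6.754)²
n ≈ 91.23
Round up to the next whole number: n = 92 per group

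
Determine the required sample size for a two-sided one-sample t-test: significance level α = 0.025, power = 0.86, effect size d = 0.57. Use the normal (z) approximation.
n = 34

Sample size formula (one-sample t-test, normal approximation):
n = ((z_{α/2} + z_β) / d)²

z_{α/2} = 2.241 (for α = 0.025, two-sided)
z_β = 1.080 (for power = 0.86)
d = 0.57

n = ((2.241 + 1.080) / 0.57)²
n = (5.826)²
n ≈ 33.94
Round up to the next whole number: n = 34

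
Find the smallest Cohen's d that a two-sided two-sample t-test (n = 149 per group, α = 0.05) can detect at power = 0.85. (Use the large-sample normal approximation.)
d ≈ 0.35

Minimum detectable effect (two-sample t-test, normal approximation):
d = (z_{α/2} + z_β) / √(n/2)
d = (1.960 + 1.036) / √(149/2)
d = 2.996 / 8.631
d ≈ 0.35

By Cohen's convention (0.2 small / 0.5 medium / 0.8 large): small effect.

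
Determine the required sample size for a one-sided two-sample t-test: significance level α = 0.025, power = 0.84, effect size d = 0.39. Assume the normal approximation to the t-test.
n = 115 per group

Sample size formula (two-sample t-test, normal approximation):
n = 2 · ((z_α + z_β) / d)²

z_α = 1.960 (for α = 0.025, one-sided)
z_β = 0.994 (for power = 0.84)
d = 0.39

n = 2 · ((1.960 + 0.994) / 0.39)²
n = 2 · (7.574)²
n ≈ 114.73
Round up to the next whole number: n = 115 per group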